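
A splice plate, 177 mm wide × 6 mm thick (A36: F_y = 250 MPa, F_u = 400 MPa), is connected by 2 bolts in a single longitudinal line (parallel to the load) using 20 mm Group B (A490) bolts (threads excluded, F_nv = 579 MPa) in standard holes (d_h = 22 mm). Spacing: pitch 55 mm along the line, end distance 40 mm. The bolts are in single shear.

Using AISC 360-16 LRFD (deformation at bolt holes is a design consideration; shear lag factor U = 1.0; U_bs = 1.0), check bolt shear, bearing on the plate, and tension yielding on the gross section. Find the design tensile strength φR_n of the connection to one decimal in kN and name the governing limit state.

133.9 kN (bearing governs)

Bolt shear: A_b = π(20)²/4 = 314.16 mm². φR_n = 0.75 × 579 × 314.16 × 2 × 1 = 272.8 kN.
Bearing (6 mm plate, F_u = 400 MPa): end bolts L_c = 40 − 22/2 = 29, R_n = min(1.2×29×6×400, 2.4×20×6×400) = 83.52 kN/bolt; interior L_c = 55 − 22 = 33, R_n = 95.04 kN/bolt. φR_n = 0.75 × (1×83.52 + 1×95.04) = 133.9 kN.
Tension yield (gross): A_g = 177×6 = 1062 mm². φR_n = 0.90 × 250 × 1062 = 239.0 kN.
Governing: min(272.8, 133.9, 239.0) = 133.9 kN → bearing.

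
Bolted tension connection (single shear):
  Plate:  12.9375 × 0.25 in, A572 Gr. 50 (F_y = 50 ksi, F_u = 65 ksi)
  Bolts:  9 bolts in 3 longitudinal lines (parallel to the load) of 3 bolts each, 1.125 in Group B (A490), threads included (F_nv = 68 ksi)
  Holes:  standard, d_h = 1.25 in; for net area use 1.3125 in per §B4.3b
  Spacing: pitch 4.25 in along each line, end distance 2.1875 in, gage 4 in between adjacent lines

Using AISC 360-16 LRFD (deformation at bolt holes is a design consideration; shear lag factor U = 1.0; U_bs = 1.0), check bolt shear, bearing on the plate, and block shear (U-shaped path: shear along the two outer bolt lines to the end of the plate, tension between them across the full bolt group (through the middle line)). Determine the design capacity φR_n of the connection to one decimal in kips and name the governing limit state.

Bolt shear: A_b = π(1.125)²/4 = 0.99402 in². φR_n = 0.75 × 68 × 0.99402 × 9 × 1 = 456.3 kips.
Bearing (0.25 in plate, F_u = 65 ksi): end bolts L_c = 2.1875 − 1.25/2 = 1.5625, R_n = min(1.2×1.5625×0.25×65, 2.4×1.125×0.25×65) = 30.469 kips/bolt; interior L_c = 4.25 − 1.25 = 3, R_n = 43.875 kips/bolt. φR_n = 0.75 × (3×30.469 + 6×43.875) = 266.0 kips.
Block shear: shear path 2×[2.1875+2×4.25] = 2×10.6875 in, A_gv = 5.3438, A_nv = 2×(10.6875 − 2.5×1.3125)×0.25 = 3.7031 in²; tension across gage: (8 − 2×1.3125)×0.25 = 1.3438 in². R_n = min(0.6×65×3.7031, 0.6×50×5.3438) + 1.0×65×1.3438 = min(144.42, 160.31) + 87.347 = 231.77 kips. φR_n = 0.75 × 231.77 = 173.8 kips.
Governing: min(456.3, 266.0, 173.8) = 173.8 kips → block shear.

173.8 kips (block shear governs)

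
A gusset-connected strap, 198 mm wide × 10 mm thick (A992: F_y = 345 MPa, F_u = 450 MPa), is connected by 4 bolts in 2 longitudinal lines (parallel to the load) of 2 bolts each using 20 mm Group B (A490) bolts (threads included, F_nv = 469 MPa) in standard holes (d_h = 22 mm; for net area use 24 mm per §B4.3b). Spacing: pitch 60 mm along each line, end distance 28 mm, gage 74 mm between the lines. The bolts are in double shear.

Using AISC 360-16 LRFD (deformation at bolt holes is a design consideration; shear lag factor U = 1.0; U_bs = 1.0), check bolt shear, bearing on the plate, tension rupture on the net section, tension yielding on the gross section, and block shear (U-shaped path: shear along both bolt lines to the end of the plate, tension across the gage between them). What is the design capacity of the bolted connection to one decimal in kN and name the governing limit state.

Bolt shear: A_b = π(20)²/4 = 314.16 mm². φR_n = 0.75 × 469 × 314.16 × 4 × 2 = 884.0 kN.
Bearing (10 mm plate, F_u = 450 MPa): end bolts L_c = 28 − 22/2 = 17, R_n = min(1.2×17×10×450, 2.4×20×10×450) = 91.8 kN/bolt; interior L_c = 60 − 22 = 38, R_n = 205.2 kN/bolt. φR_n = 0.75 × (2×91.8 + 2×205.2) = 445.5 kN.
Tension rupture (net): A_n = (198 − 2×24)×10 = 1500 mm² (U = 1.0, A_e = A_n). φR_n = 0.75 × 450 × 1500 = 506.3 kN.
Tension yield (gross): A_g = 198×10 = 1980 mm². φR_n = 0.90 × 345 × 1980 = 614.8 kN.
Block shear: shear path 2×[28+1×60] = 2×88 mm, A_gv = 1760, A_nv = 2×(88 − 1.5×24)×10 = 1040 mm²; tension across gage: (74 − 1×24)×10 = 500 mm². R_n = min(0.6×450×1040, 0.6×345×1760) + 1.0×450×500 = min(280.8, 364.32) + 225 = 505.8 kN. φR_n = 0.75 × 505.8 = 379.4 kN.
Governing: min(884.0, 445.5, 506.3, 614.8, 379.4) = 379.4 kN → block shear.

379.4 kN (block shear governs)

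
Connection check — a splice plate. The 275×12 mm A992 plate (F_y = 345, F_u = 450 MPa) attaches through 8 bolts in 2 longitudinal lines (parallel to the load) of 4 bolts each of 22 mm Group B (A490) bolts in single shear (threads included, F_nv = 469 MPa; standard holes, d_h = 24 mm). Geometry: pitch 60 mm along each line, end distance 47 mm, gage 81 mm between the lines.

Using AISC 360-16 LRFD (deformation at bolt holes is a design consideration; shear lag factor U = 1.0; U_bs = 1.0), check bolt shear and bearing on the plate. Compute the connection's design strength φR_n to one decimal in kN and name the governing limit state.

1069.7 kN (bolt shear governs)

Bolt shear: A_b = π(22)²/4 = 380.13 mm². φR_n = 0.75 × 469 × 380.13 × 8 × 1 = 1069.7 kN.
Bearing (12 mm plate, F_u = 450 MPa): end bolts L_c = 47 − 24/2 = 35, R_n = min(1.2×35×12×450, 2.4×22×12×450) = 226.8 kN/bolt; interior L_c = 60 − 24 = 36, R_n = 233.28 kN/bolt. φR_n = 0.75 × (2×226.8 + 6×233.28) = 1390.0 kN.
Governing: min(1069.7, 1390.0) = 1069.7 kN → bolt shear.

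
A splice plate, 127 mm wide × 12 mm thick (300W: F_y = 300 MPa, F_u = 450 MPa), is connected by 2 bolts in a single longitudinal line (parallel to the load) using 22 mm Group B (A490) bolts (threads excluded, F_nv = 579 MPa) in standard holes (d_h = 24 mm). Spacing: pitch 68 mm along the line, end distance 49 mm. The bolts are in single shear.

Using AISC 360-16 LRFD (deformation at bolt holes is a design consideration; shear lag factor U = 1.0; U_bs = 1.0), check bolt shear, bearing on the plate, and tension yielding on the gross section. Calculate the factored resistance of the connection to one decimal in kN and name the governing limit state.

Bolt shear: A_b = π(22)²/4 = 380.13 mm². φR_n = 0.75 × 579 × 380.13 × 2 × 1 = 330.1 kN.
Bearing (12 mm plate, F_u = 450 MPa): end bolts L_c = 49 − 24/2 = 37, R_n = min(1.2×37×12×450, 2.4×22×12×450) = 239.76 kN/bolt; interior L_c = 68 − 24 = 44, R_n = 285.12 kN/bolt. φR_n = 0.75 × (1×239.76 + 1×285.12) = 393.7 kN.
Tension yield (gross): A_g = 127×12 = 1524 mm². φR_n = 0.90 × 300 × 1524 = 411.5 kN.
Governing: min(330.1, 393.7, 411.5) = 330.1 kN → bolt shear.

330.1 kN (bolt shear governs)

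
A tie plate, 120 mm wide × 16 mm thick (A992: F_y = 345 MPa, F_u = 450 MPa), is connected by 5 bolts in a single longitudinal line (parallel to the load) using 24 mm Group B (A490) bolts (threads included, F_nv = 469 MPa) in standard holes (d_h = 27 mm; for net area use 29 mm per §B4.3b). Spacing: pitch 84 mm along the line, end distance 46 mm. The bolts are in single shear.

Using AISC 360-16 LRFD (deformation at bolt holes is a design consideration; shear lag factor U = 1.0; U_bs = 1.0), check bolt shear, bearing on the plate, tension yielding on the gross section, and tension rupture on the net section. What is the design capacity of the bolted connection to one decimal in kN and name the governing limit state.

491.4 kN (net-section rupture governs)

Bolt shear: A_b = π(24)²/4 = 452.39 mm². φR_n = 0.75 × 469 × 452.39 × 5 × 1 = 795.6 kN.
Bearing (16 mm plate, F_u = 450 MPa): end bolts L_c = 46 − 27/2 = 32.5, R_n = min(1.2×32.5×16×450, 2.4×24×16×450) = 280.8 kN/bolt; interior L_c = 84 − 27 = 57, R_n = 414.72 kN/bolt. φR_n = 0.75 × (1×280.8 + 4×414.72) = 1454.8 kN.
Tension yield (gross): A_g = 120×16 = 1920 mm². φR_n = 0.90 × 345 × 1920 = 596.2 kN.
Tension rupture (net): A_n = (120 − 1×29)×16 = 1456 mm² (U = 1.0, A_e = A_n). φR_n = 0.75 × 450 × 1456 = 491.4 kN.
Governing: min(795.6, 1454.8, 596.2, 491.4) = 491.4 kN → net-section rupture.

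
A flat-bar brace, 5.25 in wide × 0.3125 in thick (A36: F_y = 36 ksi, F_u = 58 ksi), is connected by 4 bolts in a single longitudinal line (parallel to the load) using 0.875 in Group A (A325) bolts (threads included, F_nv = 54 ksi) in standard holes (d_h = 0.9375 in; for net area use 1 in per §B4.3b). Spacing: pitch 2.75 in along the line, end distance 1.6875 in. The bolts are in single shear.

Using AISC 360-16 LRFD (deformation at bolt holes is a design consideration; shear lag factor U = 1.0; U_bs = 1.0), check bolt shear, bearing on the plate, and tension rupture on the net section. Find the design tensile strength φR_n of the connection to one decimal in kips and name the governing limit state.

Bolt shear: A_b = π(0.875)²/4 = 0.60132 in². φR_n = 0.75 × 54 × 0.60132 × 4 × 1 = 97.4 kips.
Bearing (0.3125 in plate, F_u = 58 ksi): end bolts L_c = 1.6875 − 0.9375/2 = 1.21875, R_n = min(1.2×1.21875×0.3125×58, 2.4×0.875×0.3125×58) = 26.508 kips/bolt; interior L_c = 2.75 − 0.9375 = 1.8125, R_n = 38.063 kips/bolt. φR_n = 0.75 × (1×26.508 + 3×38.063) = 105.5 kips.
Tension rupture (net): A_n = (5.25 − 1×1)×0.3125 = 1.3281 in² (U = 1.0, A_e = A_n). φR_n = 0.75 × 58 × 1.3281 = 57.8 kips.
Governing: min(97.4, 105.5, 57.8) = 57.8 kips → net-section rupture.

57.8 kips (net-section rupture governs)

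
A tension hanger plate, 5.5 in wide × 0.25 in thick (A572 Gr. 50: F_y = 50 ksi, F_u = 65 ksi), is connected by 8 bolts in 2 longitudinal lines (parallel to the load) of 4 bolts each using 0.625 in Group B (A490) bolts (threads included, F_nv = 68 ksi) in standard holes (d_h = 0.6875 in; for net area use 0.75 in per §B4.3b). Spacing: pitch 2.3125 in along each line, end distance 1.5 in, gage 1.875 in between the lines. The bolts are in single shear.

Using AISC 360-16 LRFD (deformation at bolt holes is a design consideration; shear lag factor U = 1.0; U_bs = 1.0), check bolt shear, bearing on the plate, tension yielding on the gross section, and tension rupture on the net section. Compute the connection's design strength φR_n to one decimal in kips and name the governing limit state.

Bolt shear: A_b = π(0.625)²/4 = 0.3068 in². φR_n = 0.75 × 68 × 0.3068 × 8 × 1 = 125.2 kips.
Bearing (0.25 in plate, F_u = 65 ksi): end bolts L_c = 1.5 − 0.6875/2 = 1.15625, R_n = min(1.2×1.15625×0.25×65, 2.4×0.625×0.25×65) = 22.547 kips/bolt; interior L_c = 2.3125 − 0.6875 = 1.625, R_n = 24.375 kips/bolt. φR_n = 0.75 × (2×22.547 + 6×24.375) = 143.5 kips.
Tension yield (gross): A_g = 5.5×0.25 = 1.375 in². φR_n = 0.90 × 50 × 1.375 = 61.9 kips.
Tension rupture (net): A_n = (5.5 − 2×0.75)×0.25 = 1 in² (U = 1.0, A_e = A_n). φR_n = 0.75 × 65 × 1 = 48.8 kips.
Governing: min(125.2, 143.5, 61.9, 48.8) = 48.8 kips → net-section rupture.

48.8 kips (net-section rupture governs)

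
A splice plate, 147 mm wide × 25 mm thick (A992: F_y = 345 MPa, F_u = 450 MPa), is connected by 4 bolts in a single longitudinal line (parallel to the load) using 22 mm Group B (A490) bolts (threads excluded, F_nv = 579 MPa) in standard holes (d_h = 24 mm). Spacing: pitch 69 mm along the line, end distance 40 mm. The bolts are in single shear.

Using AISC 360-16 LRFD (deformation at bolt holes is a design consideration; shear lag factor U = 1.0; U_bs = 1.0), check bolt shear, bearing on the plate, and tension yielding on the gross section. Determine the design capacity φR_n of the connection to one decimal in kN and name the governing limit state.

Bolt shear: A_b = π(22)²/4 = 380.13 mm². φR_n = 0.75 × 579 × 380.13 × 4 × 1 = 660.3 kN.
Bearing (25 mm plate, F_u = 450 MPa): end bolts L_c = 40 − 24/2 = 28, R_n = min(1.2×28×25×450, 2.4×22×25×450) = 378 kN/bolt; interior L_c = 69 − 24 = 45, R_n = 594 kN/bolt. φR_n = 0.75 × (1×378 + 3×594) = 1620.0 kN.
Tension yield (gross): A_g = 147×25 = 3675 mm². φR_n = 0.90 × 345 × 3675 = 1141.1 kN.
Governing: min(660.3, 1620.0, 1141.1) = 660.3 kN → bolt shear.

660.3 kN (bolt shear governs)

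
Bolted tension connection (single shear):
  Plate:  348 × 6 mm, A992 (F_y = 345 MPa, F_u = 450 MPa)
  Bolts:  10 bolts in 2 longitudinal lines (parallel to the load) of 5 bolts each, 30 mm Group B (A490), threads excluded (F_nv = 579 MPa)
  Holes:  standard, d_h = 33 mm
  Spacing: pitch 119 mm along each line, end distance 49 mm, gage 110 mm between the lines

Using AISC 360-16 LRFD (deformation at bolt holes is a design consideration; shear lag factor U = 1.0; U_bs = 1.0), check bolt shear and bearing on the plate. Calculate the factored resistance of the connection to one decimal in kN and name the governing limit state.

1324.4 kN (bearing governs)

Bolt shear: A_b = π(30)²/4 = 706.86 mm². φR_n = 0.75 × 579 × 706.86 × 10 × 1 = 3069.5 kN.
Bearing (6 mm plate, F_u = 450 MPa): end bolts L_c = 49 − 33/2 = 32.5, R_n = min(1.2×32.5×6×450, 2.4×30×6×450) = 105.3 kN/bolt; interior L_c = 119 − 33 = 86, R_n = 194.4 kN/bolt. φR_n = 0.75 × (2×105.3 + 8×194.4) = 1324.4 kN.
Governing: min(3069.5, 1324.4) = 1324.4 kN → bearing.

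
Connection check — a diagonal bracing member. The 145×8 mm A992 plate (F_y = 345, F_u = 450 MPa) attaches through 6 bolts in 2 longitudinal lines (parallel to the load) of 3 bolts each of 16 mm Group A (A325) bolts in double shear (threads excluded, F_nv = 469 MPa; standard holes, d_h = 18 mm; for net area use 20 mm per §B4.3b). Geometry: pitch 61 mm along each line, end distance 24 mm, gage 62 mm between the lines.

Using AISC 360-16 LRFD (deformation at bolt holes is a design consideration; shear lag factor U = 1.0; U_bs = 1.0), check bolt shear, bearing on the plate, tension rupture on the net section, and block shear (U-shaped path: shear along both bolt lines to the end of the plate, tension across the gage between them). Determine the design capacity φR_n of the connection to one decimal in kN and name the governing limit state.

283.5 kN (net-section rupture governs)

Bolt shear: A_b = π(16)²/4 = 201.06 mm². φR_n = 0.75 × 469 × 201.06 × 6 × 2 = 848.7 kN.
Bearing (8 mm plate, F_u = 450 MPa): end bolts L_c = 24 − 18/2 = 15, R_n = min(1.2×15×8×450, 2.4×16×8×450) = 64.8 kN/bolt; interior L_c = 61 − 18 = 43, R_n = 138.24 kN/bolt. φR_n = 0.75 × (2×64.8 + 4×138.24) = 511.9 kN.
Tension rupture (net): A_n = (145 − 2×20)×8 = 840 mm² (U = 1.0, A_e = A_n). φR_n = 0.75 × 450 × 840 = 283.5 kN.
Block shear: shear path 2×[24+2×61] = 2×146 mm, A_gv = 2336, A_nv = 2×(146 − 2.5×20)×8 = 1536 mm²; tension across gage: (62 − 1×20)×8 = 336 mm². R_n = min(0.6×450×1536, 0.6×345×2336) + 1.0×450×336 = min(414.72, 483.55) + 151.2 = 565.92 kN. φR_n = 0.75 × 565.92 = 424.4 kN.
Governing: min(848.7, 511.9, 283.5, 424.4) = 283.5 kN → net-section rupture.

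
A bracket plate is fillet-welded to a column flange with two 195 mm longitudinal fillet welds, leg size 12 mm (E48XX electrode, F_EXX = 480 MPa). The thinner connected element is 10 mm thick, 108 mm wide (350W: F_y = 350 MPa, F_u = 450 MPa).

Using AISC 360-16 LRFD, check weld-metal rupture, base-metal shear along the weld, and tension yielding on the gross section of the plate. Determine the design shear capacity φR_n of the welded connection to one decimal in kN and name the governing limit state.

Weld metal: throat = 0.707×12 = 8.484 mm, L = 2×195 = 390 mm. φR_n = 0.75 × 0.6 × 480 × 8.484 × 390 = 714.7 kN.
Base metal shear (10 mm plate): yield φR_n = 1.0×0.6×350×10×390 = 819.0 kN; rupture φR_n = 0.75×0.6×450×10×390 = 789.8 kN; take 789.8 kN (rupture).
Tension yield (gross): A_g = 108×10 = 1080 mm². φR_n = 0.90 × 350 × 1080 = 340.2 kN.
Governing: min(714.7, 789.8, 340.2) = 340.2 kN → gross-section yield.

340.2 kN (gross-section yield governs)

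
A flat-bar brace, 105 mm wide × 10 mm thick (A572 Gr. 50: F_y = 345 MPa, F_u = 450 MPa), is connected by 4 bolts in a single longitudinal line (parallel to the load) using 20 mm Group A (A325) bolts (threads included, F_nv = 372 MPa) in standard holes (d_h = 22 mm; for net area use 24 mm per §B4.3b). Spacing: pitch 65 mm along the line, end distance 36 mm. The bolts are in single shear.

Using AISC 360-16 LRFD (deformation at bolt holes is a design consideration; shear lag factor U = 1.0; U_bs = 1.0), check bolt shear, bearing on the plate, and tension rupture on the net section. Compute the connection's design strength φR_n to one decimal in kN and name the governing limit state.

Bolt shear: A_b = π(20)²/4 = 314.16 mm². φR_n = 0.75 × 372 × 314.16 × 4 × 1 = 350.6 kN.
Bearing (10 mm plate, F_u = 450 MPa): end bolts L_c = 36 − 22/2 = 25, R_n = min(1.2×25×10×450, 2.4×20×10×450) = 135 kN/bolt; interior L_c = 65 − 22 = 43, R_n = 216 kN/bolt. φR_n = 0.75 × (1×135 + 3×216) = 587.3 kN.
Tension rupture (net): A_n = (105 − 1×24)×10 = 810 mm² (U = 1.0, A_e = A_n). φR_n = 0.75 × 450 × 810 = 273.4 kN.
Governing: min(350.6, 587.3, 273.4) = 273.4 kN → net-section rupture.

273.4 kN (net-section rupture governs)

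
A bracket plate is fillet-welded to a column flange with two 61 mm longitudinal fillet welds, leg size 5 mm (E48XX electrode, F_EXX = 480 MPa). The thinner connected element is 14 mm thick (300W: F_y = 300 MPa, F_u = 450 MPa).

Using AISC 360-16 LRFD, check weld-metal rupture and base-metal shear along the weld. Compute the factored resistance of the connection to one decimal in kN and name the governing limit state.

Weld metal: throat = 0.707×5 = 3.535 mm, L = 2×61 = 122 mm. φR_n = 0.75 × 0.6 × 480 × 3.535 × 122 = 93.2 kN.
Base metal shear (14 mm plate): yield φR_n = 1.0×0.6×300×14×122 = 307.4 kN; rupture φR_n = 0.75×0.6×450×14×122 = 345.9 kN; take 307.4 kN (yield).
Governing: min(93.2, 307.4) = 93.2 kN → weld metal.

93.2 kN (weld metal governs)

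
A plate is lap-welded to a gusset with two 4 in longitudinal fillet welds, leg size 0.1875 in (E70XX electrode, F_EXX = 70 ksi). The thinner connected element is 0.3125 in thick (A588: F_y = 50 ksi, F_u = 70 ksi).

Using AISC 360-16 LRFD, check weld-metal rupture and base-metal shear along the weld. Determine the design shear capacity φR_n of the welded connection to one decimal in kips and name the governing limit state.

Weld metal: throat = 0.707×0.1875 = 0.13256 in, L = 2×4 = 8 in. φR_n = 0.75 × 0.6 × 70 × 0.13256 × 8 = 33.4 kips.
Base metal shear (0.3125 in plate): yield φR_n = 1.0×0.6×50×0.3125×8 = 75.0 kips; rupture φR_n = 0.75×0.6×70×0.3125×8 = 78.8 kips; take 75.0 kips (yield).
Governing: min(33.4, 75.0) = 33.4 kips → weld metal.

33.4 kips (weld metal governs)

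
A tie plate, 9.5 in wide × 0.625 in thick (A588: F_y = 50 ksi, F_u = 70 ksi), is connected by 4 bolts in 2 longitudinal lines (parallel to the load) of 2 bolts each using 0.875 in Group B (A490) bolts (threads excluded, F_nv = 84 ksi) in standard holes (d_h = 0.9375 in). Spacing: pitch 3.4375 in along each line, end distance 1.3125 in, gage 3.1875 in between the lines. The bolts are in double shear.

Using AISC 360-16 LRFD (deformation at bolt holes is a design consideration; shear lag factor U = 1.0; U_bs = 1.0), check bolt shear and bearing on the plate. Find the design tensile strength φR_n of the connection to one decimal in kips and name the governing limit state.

204.3 kips (bearing governs)

Bolt shear: A_b = π(0.875)²/4 = 0.60132 in². φR_n = 0.75 × 84 × 0.60132 × 4 × 2 = 303.1 kips.
Bearing (0.625 in plate, F_u = 70 ksi): end bolts L_c = 1.3125 − 0.9375/2 = 0.84375, R_n = min(1.2×0.84375×0.625×70, 2.4×0.875×0.625×70) = 44.297 kips/bolt; interior L_c = 3.4375 − 0.9375 = 2.5, R_n = 91.875 kips/bolt. φR_n = 0.75 × (2×44.297 + 2×91.875) = 204.3 kips.
Governing: min(303.1, 204.3) = 204.3 kips → bearing.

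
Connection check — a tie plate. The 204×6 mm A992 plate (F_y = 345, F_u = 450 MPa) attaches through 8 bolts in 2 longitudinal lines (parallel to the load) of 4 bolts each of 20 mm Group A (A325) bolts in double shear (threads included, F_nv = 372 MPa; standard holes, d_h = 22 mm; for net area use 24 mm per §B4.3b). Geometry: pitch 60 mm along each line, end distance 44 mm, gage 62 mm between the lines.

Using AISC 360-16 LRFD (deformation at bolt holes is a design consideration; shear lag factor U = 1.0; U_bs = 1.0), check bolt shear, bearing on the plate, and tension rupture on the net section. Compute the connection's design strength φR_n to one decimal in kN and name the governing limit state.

Bolt shear: A_b = π(20)²/4 = 314.16 mm². φR_n = 0.75 × 372 × 314.16 × 8 × 2 = 1402.4 kN.
Bearing (6 mm plate, F_u = 450 MPa): end bolts L_c = 44 − 22/2 = 33, R_n = min(1.2×33×6×450, 2.4×20×6×450) = 106.92 kN/bolt; interior L_c = 60 − 22 = 38, R_n = 123.12 kN/bolt. φR_n = 0.75 × (2×106.92 + 6×123.12) = 714.4 kN.
Tension rupture (net): A_n = (204 − 2×24)×6 = 936 mm² (U = 1.0, A_e = A_n). φR_n = 0.75 × 450 × 936 = 315.9 kN.
Governing: min(1402.4, 714.4, 315.9) = 315.9 kN → net-section rupture.

315.9 kN (net-section rupture governs)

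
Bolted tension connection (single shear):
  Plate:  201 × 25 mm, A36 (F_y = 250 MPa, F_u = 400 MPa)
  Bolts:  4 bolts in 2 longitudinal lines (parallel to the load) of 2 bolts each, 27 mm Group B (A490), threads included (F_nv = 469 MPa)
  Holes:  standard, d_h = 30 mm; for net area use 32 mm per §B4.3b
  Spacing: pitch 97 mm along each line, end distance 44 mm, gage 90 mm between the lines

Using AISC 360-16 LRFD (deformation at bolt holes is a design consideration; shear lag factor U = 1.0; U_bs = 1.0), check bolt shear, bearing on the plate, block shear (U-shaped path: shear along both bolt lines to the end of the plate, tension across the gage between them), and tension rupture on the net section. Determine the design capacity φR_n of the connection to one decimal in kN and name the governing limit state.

Bolt shear: A_b = π(27)²/4 = 572.56 mm². φR_n = 0.75 × 469 × 572.56 × 4 × 1 = 805.6 kN.
Bearing (25 mm plate, F_u = 400 MPa): end bolts L_c = 44 − 30/2 = 29, R_n = min(1.2×29×25×400, 2.4×27×25×400) = 348 kN/bolt; interior L_c = 97 − 30 = 67, R_n = 648 kN/bolt. φR_n = 0.75 × (2×348 + 2×648) = 1494.0 kN.
Block shear: shear path 2×[44+1×97] = 2×141 mm, A_gv = 7050, A_nv = 2×(141 − 1.5×32)×25 = 4650 mm²; tension across gage: (90 − 1×32)×25 = 1450 mm². R_n = min(0.6×400×4650, 0.6×250×7050) + 1.0×400×1450 = min(1116, 1057.5) + 580 = 1637.5 kN. φR_n = 0.75 × 1637.5 = 1228.1 kN.
Tension rupture (net): A_n = (201 − 2×32)×25 = 3425 mm² (U = 1.0, A_e = A_n). φR_n = 0.75 × 400 × 3425 = 1027.5 kN.
Governing: min(805.6, 1494.0, 1228.1, 1027.5) = 805.6 kN → bolt shear.

805.6 kN (bolt shear governs)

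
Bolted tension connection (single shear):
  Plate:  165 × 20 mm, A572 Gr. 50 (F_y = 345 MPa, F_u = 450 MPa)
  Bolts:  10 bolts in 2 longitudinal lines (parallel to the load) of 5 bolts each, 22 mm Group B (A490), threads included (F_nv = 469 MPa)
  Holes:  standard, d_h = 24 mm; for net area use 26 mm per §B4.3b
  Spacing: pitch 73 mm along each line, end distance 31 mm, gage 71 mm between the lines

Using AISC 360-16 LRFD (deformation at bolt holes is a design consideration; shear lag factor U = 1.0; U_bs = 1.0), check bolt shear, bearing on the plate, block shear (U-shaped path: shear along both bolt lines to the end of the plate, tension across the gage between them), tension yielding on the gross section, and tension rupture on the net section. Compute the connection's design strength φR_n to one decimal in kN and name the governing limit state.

762.8 kN (net-section rupture governs)

Bolt shear: A_b = π(22)²/4 = 380.13 mm². φR_n = 0.75 × 469 × 380.13 × 10 × 1 = 1337.1 kN.
Bearing (20 mm plate, F_u = 450 MPa): end bolts L_c = 31 − 24/2 = 19, R_n = min(1.2×19×20×450, 2.4×22×20×450) = 205.2 kN/bolt; interior L_c = 73 − 24 = 49, R_n = 475.2 kN/bolt. φR_n = 0.75 × (2×205.2 + 8×475.2) = 3159.0 kN.
Block shear: shear path 2×[31+4×73] = 2×323 mm, A_gv = 12920, A_nv = 2×(323 − 4.5×26)×20 = 8240 mm²; tension across gage: (71 − 1×26)×20 = 900 mm². R_n = min(0.6×450×8240, 0.6×345×12920) + 1.0×450×900 = min(2224.8, 2674.4) + 405 = 2629.8 kN. φR_n = 0.75 × 2629.8 = 1972.4 kN.
Tension yield (gross): A_g = 165×20 = 3300 mm². φR_n = 0.90 × 345 × 3300 = 1024.7 kN.
Tension rupture (net): A_n = (165 − 2×26)×20 = 2260 mm² (U = 1.0, A_e = A_n). φR_n = 0.75 × 450 × 2260 = 762.8 kN.
Governing: min(1337.1, 3159.0, 1972.4, 1024.7, 762.8) = 762.8 kN → net-section rupture.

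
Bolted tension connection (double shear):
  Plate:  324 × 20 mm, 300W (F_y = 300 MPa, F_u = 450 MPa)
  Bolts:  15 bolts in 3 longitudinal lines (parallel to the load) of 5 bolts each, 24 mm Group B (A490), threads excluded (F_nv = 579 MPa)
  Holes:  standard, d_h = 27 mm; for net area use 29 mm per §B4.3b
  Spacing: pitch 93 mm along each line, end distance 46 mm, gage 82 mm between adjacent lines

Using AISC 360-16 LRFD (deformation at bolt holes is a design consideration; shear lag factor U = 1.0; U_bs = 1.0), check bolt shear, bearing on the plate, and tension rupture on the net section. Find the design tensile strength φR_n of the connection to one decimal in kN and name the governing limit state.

1599.8 kN (net-section rupture governs)

Bolt shear: A_b = π(24)²/4 = 452.39 mm². φR_n = 0.75 × 579 × 452.39 × 15 × 2 = 5893.5 kN.
Bearing (20 mm plate, F_u = 450 MPa): end bolts L_c = 46 − 27/2 = 32.5, R_n = min(1.2×32.5×20×450, 2.4×24×20×450) = 351 kN/bolt; interior L_c = 93 − 27 = 66, R_n = 518.4 kN/bolt. φR_n = 0.75 × (3×351 + 12×518.4) = 5455.4 kN.
Tension rupture (net): A_n = (324 − 3×29)×20 = 4740 mm² (U = 1.0, A_e = A_n). φR_n = 0.75 × 450 × 4740 = 1599.8 kN.
Governing: min(5893.5, 5455.4, 1599.8) = 1599.8 kN → net-section rupture.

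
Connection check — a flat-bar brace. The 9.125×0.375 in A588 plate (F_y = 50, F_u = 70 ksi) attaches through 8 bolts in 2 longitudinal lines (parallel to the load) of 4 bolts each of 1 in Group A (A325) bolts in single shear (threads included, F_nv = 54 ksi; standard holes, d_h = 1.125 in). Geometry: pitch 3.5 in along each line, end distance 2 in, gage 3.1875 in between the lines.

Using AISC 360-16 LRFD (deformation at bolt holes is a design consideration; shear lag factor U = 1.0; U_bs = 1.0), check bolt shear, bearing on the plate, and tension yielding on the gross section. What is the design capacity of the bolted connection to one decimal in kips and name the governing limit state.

Bolt shear: A_b = π(1)²/4 = 0.7854 in². φR_n = 0.75 × 54 × 0.7854 × 8 × 1 = 254.5 kips.
Bearing (0.375 in plate, F_u = 70 ksi): end bolts L_c = 2 − 1.125/2 = 1.4375, R_n = min(1.2×1.4375×0.375×70, 2.4×1×0.375×70) = 45.281 kips/bolt; interior L_c = 3.5 − 1.125 = 2.375, R_n = 63 kips/bolt. φR_n = 0.75 × (2×45.281 + 6×63) = 351.4 kips.
Tension yield (gross): A_g = 9.125×0.375 = 3.4219 in². φR_n = 0.90 × 50 × 3.4219 = 154.0 kips.
Governing: min(254.5, 351.4, 154.0) = 154.0 kips → gross-section yield.

154.0 kips (gross-section yield governs)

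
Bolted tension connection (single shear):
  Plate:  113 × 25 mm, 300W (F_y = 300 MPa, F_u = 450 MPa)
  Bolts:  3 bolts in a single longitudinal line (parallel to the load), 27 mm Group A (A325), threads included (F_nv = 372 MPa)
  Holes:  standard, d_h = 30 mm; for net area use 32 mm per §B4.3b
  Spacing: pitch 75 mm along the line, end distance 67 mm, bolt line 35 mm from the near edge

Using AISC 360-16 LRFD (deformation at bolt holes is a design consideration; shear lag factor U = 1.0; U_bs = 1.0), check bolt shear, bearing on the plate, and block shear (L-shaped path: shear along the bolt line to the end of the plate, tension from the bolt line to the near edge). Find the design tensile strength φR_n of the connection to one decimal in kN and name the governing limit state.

Bolt shear: A_b = π(27)²/4 = 572.56 mm². φR_n = 0.75 × 372 × 572.56 × 3 × 1 = 479.2 kN.
Bearing (25 mm plate, F_u = 450 MPa): end bolts L_c = 67 − 30/2 = 52, R_n = min(1.2×52×25×450, 2.4×27×25×450) = 702 kN/bolt; interior L_c = 75 − 30 = 45, R_n = 607.5 kN/bolt. φR_n = 0.75 × (1×702 + 2×607.5) = 1437.8 kN.
Block shear: shear path 1×[67+2×75] = 1×217 mm, A_gv = 5425, A_nv = 1×(217 − 2.5×32)×25 = 3425 mm²; tension to near edge: (35 − 0.5×32)×25 = 475 mm². R_n = min(0.6×450×3425, 0.6×300×5425) + 1.0×450×475 = min(924.75, 976.5) + 213.75 = 1138.5 kN. φR_n = 0.75 × 1138.5 = 853.9 kN.
Governing: min(479.2, 1437.8, 853.9) = 479.2 kN → bolt shear.

479.2 kN (bolt shear governs)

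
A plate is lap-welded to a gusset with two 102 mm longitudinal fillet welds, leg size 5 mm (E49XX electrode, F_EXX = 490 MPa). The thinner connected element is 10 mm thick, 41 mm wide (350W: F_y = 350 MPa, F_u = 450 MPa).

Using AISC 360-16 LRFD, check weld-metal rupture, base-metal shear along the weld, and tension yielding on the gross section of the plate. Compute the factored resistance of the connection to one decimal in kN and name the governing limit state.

Weld metal: throat = 0.707×5 = 3.535 mm, L = 2×102 = 204 mm. φR_n = 0.75 × 0.6 × 490 × 3.535 × 204 = 159.0 kN.
Base metal shear (10 mm plate): yield φR_n = 1.0×0.6×350×10×204 = 428.4 kN; rupture φR_n = 0.75×0.6×450×10×204 = 413.1 kN; take 413.1 kN (rupture).
Tension yield (gross): A_g = 41×10 = 410 mm². φR_n = 0.90 × 350 × 410 = 129.2 kN.
Governing: min(159.0, 413.1, 129.2) = 129.2 kN → gross-section yield.

129.2 kN (gross-section yield governs)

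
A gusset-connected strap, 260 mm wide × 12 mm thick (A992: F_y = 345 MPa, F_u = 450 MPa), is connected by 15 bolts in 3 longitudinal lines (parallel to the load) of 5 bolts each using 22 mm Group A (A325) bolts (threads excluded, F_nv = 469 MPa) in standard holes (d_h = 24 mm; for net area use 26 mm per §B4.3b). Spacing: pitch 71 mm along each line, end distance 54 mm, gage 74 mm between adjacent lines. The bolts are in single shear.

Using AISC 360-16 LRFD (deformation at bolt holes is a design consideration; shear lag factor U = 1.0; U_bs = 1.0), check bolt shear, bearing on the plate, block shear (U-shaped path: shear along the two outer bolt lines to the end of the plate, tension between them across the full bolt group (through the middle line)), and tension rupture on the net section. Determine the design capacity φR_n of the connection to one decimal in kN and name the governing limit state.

737.1 kN (net-section rupture governs)

Bolt shear: A_b = π(22)²/4 = 380.13 mm². φR_n = 0.75 × 469 × 380.13 × 15 × 1 = 2005.7 kN.
Bearing (12 mm plate, F_u = 450 MPa): end bolts L_c = 54 − 24/2 = 42, R_n = min(1.2×42×12×450, 2.4×22×12×450) = 272.16 kN/bolt; interior L_c = 71 − 24 = 47, R_n = 285.12 kN/bolt. φR_n = 0.75 × (3×272.16 + 12×285.12) = 3178.4 kN.
Block shear: shear path 2×[54+4×71] = 2×338 mm, A_gv = 8112, A_nv = 2×(338 − 4.5×26)×12 = 5304 mm²; tension across gage: (148 − 2×26)×12 = 1152 mm². R_n = min(0.6×450×5304, 0.6×345×8112) + 1.0×450×1152 = min(1432.1, 1679.2) + 518.4 = 1950.5 kN. φR_n = 0.75 × 1950.5 = 1462.9 kN.
Tension rupture (net): A_n = (260 − 3×26)×12 = 2184 mm² (U = 1.0, A_e = A_n). φR_n = 0.75 × 450 × 2184 = 737.1 kN.
Governing: min(2005.7, 3178.4, 1462.9, 737.1) = 737.1 kN → net-section rupture.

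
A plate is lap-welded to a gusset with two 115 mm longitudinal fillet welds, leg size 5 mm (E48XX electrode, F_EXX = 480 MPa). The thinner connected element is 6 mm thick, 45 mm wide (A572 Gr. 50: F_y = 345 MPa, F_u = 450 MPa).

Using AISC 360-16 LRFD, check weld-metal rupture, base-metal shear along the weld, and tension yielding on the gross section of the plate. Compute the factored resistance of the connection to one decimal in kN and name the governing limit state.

83.8 kN (gross-section yield governs)

Weld metal: throat = 0.707×5 = 3.535 mm, L = 2×115 = 230 mm. φR_n = 0.75 × 0.6 × 480 × 3.535 × 230 = 175.6 kN.
Base metal shear (6 mm plate): yield φR_n = 1.0×0.6×345×6×230 = 285.7 kN; rupture φR_n = 0.75×0.6×450×6×230 = 279.5 kN; take 279.5 kN (rupture).
Tension yield (gross): A_g = 45×6 = 270 mm². φR_n = 0.90 × 345 × 270 = 83.8 kN.
Governing: min(175.6, 279.5, 83.8) = 83.8 kN → gross-section yield.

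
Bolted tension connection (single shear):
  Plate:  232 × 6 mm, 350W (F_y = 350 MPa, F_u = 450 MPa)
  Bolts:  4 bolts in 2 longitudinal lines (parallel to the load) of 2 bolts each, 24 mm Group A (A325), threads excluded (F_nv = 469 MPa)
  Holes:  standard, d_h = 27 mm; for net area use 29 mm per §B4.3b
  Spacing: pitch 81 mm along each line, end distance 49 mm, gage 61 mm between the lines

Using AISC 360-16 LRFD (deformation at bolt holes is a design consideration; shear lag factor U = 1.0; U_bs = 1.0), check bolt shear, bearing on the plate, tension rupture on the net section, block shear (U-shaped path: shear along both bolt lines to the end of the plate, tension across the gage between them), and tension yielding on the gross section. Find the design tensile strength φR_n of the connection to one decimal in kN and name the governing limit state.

275.0 kN (block shear governs)

Bolt shear: A_b = π(24)²/4 = 452.39 mm². φR_n = 0.75 × 469 × 452.39 × 4 × 1 = 636.5 kN.
Bearing (6 mm plate, F_u = 450 MPa): end bolts L_c = 49 − 27/2 = 35.5, R_n = min(1.2×35.5×6×450, 2.4×24×6×450) = 115.02 kN/bolt; interior L_c = 81 − 27 = 54, R_n = 155.52 kN/bolt. φR_n = 0.75 × (2×115.02 + 2×155.52) = 405.8 kN.
Tension rupture (net): A_n = (232 − 2×29)×6 = 1044 mm² (U = 1.0, A_e = A_n). φR_n = 0.75 × 450 × 1044 = 352.4 kN.
Block shear: shear path 2×[49+1×81] = 2×130 mm, A_gv = 1560, A_nv = 2×(130 − 1.5×29)×6 = 1038 mm²; tension across gage: (61 − 1×29)×6 = 192 mm². R_n = min(0.6×450×1038, 0.6×350×1560) + 1.0×450×192 = min(280.26, 327.6) + 86.4 = 366.66 kN. φR_n = 0.75 × 366.66 = 275.0 kN.
Tension yield (gross): A_g = 232×6 = 1392 mm². φR_n = 0.90 × 350 × 1392 = 438.5 kN.
Governing: min(636.5, 405.8, 352.4, 275.0, 438.5) = 275.0 kN → block shear.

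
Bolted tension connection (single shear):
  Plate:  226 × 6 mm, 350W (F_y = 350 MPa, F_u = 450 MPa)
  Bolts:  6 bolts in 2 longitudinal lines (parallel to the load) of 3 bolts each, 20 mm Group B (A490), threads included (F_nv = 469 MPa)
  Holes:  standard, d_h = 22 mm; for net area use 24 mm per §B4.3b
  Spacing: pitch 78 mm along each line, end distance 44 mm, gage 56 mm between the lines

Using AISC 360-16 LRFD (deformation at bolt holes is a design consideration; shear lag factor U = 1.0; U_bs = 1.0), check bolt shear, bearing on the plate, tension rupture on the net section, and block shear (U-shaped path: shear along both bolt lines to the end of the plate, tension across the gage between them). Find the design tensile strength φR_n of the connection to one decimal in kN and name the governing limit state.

360.5 kN (net-section rupture governs)

Bolt shear: A_b = π(20)²/4 = 314.16 mm². φR_n = 0.75 × 469 × 314.16 × 6 × 1 = 663.0 kN.
Bearing (6 mm plate, F_u = 450 MPa): end bolts L_c = 44 − 22/2 = 33, R_n = min(1.2×33×6×450, 2.4×20×6×450) = 106.92 kN/bolt; interior L_c = 78 − 22 = 56, R_n = 129.6 kN/bolt. φR_n = 0.75 × (2×106.92 + 4×129.6) = 549.2 kN.
Tension rupture (net): A_n = (226 − 2×24)×6 = 1068 mm² (U = 1.0, A_e = A_n). φR_n = 0.75 × 450 × 1068 = 360.5 kN.
Block shear: shear path 2×[44+2×78] = 2×200 mm, A_gv = 2400, A_nv = 2×(200 − 2.5×24)×6 = 1680 mm²; tension across gage: (56 − 1×24)×6 = 192 mm². R_n = min(0.6×450×1680, 0.6×350×2400) + 1.0×450×192 = min(453.6, 504) + 86.4 = 540 kN. φR_n = 0.75 × 540 = 405.0 kN.
Governing: min(663.0, 549.2, 360.5, 405.0) = 360.5 kN → net-section rupture.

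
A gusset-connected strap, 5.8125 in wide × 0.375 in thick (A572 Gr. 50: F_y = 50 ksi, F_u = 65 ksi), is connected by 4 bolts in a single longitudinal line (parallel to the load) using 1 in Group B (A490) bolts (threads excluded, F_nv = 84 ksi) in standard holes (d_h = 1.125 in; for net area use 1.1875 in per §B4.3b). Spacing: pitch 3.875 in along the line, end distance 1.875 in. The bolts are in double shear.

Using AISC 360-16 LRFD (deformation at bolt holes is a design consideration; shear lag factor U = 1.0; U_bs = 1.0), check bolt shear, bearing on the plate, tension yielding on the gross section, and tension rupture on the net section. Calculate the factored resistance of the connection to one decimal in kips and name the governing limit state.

Bolt shear: A_b = π(1)²/4 = 0.7854 in². φR_n = 0.75 × 84 × 0.7854 × 4 × 2 = 395.8 kips.
Bearing (0.375 in plate, F_u = 65 ksi): end bolts L_c = 1.875 − 1.125/2 = 1.3125, R_n = min(1.2×1.3125×0.375×65, 2.4×1×0.375×65) = 38.391 kips/bolt; interior L_c = 3.875 − 1.125 = 2.75, R_n = 58.5 kips/bolt. φR_n = 0.75 × (1×38.391 + 3×58.5) = 160.4 kips.
Tension yield (gross): A_g = 5.8125×0.375 = 2.1797 in². φR_n = 0.90 × 50 × 2.1797 = 98.1 kips.
Tension rupture (net): A_n = (5.8125 − 1×1.1875)×0.375 = 1.7344 in² (U = 1.0, A_e = A_n). φR_n = 0.75 × 65 × 1.7344 = 84.6 kips.
Governing: min(395.8, 160.4, 98.1, 84.6) = 84.6 kips → net-section rupture.

84.6 kips (net-section rupture governs)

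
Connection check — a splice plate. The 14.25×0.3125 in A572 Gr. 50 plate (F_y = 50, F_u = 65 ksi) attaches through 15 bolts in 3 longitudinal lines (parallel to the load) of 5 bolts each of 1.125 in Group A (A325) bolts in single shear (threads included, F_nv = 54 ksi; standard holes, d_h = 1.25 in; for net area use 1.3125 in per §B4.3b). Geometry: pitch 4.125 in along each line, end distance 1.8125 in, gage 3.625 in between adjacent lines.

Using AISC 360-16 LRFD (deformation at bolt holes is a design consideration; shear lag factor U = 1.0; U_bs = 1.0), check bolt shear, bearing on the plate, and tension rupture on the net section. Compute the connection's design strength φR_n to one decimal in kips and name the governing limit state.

Bolt shear: A_b = π(1.125)²/4 = 0.99402 in². φR_n = 0.75 × 54 × 0.99402 × 15 × 1 = 603.9 kips.
Bearing (0.3125 in plate, F_u = 65 ksi): end bolts L_c = 1.8125 − 1.25/2 = 1.1875, R_n = min(1.2×1.1875×0.3125×65, 2.4×1.125×0.3125×65) = 28.945 kips/bolt; interior L_c = 4.125 − 1.25 = 2.875, R_n = 54.844 kips/bolt. φR_n = 0.75 × (3×28.945 + 12×54.844) = 558.7 kips.
Tension rupture (net): A_n = (14.25 − 3×1.3125)×0.3125 = 3.2227 in² (U = 1.0, A_e = A_n). φR_n = 0.75 × 65 × 3.2227 = 157.1 kips.
Governing: min(603.9, 558.7, 157.1) = 157.1 kips → net-section rupture.

157.1 kips (net-section rupture governs)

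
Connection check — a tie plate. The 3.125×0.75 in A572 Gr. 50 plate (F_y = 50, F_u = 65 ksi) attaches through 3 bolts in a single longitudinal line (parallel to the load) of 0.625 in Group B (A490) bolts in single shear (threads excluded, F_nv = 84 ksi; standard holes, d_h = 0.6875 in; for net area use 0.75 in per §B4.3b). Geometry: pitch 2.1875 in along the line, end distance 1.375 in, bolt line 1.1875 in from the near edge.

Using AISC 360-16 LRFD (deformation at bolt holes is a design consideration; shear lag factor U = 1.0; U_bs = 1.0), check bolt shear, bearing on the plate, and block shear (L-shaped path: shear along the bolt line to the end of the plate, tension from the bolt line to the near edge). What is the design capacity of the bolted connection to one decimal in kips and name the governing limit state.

Bolt shear: A_b = π(0.625)²/4 = 0.3068 in². φR_n = 0.75 × 84 × 0.3068 × 3 × 1 = 58.0 kips.
Bearing (0.75 in plate, F_u = 65 ksi): end bolts L_c = 1.375 − 0.6875/2 = 1.03125, R_n = min(1.2×1.03125×0.75×65, 2.4×0.625×0.75×65) = 60.328 kips/bolt; interior L_c = 2.1875 − 0.6875 = 1.5, R_n = 73.125 kips/bolt. φR_n = 0.75 × (1×60.328 + 2×73.125) = 154.9 kips.
Block shear: shear path 1×[1.375+2×2.1875] = 1×5.75 in, A_gv = 4.3125, A_nv = 1×(5.75 − 2.5×0.75)×0.75 = 2.9063 in²; tension to near edge: (1.1875 − 0.5×0.75)×0.75 = 0.60938 in². R_n = min(0.6×65×2.9063, 0.6×50×4.3125) + 1.0×65×0.60938 = min(113.35, 129.38) + 39.61 = 152.96 kips. φR_n = 0.75 × 152.96 = 114.7 kips.
Governing: min(58.0, 154.9, 114.7) = 58.0 kips → bolt shear.

58.0 kips (bolt shear governs)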